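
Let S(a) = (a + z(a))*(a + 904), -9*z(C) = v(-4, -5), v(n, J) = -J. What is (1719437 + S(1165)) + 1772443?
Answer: 53110040/9 ≈ 5.9011e+6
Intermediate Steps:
z(C) = -5/9 (z(C) = -(-1)*(-5)/9 = -⅑*5 = -5/9)
S(a) = (904 + a)*(-5/9 + a) (S(a) = (a - 5/9)*(a + 904) = (-5/9 + a)*(904 + a) = (904 + a)*(-5/9 + a))
(1719437 + S(1165)) + 1772443 = (1719437 + (-4520/9 + 1165² + (8131/9)*1165)) + 1772443 = (1719437 + (-4520/9 + 1357225 + 9472615/9)) + 1772443 = (1719437 + 21683120/9) + 1772443 = 37158053/9 + 1772443 = 53110040/9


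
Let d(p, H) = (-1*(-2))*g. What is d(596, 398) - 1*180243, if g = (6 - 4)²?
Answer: -180235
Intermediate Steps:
g = 4 (g = 2² = 4)
d(p, H) = 8 (d(p, H) = -1*(-2)*4 = 2*4 = 8)
d(596, 398) - 1*180243 = 8 - 1*180243 = 8 - 180243 = -180235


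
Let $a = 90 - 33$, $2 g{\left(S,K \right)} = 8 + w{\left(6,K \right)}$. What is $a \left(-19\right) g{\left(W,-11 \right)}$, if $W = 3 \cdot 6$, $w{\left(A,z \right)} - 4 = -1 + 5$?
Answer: $-8664$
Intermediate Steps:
$w{\left(A,z \right)} = 8$ ($w{\left(A,z \right)} = 4 + \left(-1 + 5\right) = 4 + 4 = 8$)
$W = 18$
$g{\left(S,K \right)} = 8$ ($g{\left(S,K \right)} = \frac{8 + 8}{2} = \frac{1}{2} \cdot 16 = 8$)
$a = 57$
$a \left(-19\right) g{\left(W,-11 \right)} = 57 \left(-19\right) 8 = \left(-1083\right) 8 = -8664$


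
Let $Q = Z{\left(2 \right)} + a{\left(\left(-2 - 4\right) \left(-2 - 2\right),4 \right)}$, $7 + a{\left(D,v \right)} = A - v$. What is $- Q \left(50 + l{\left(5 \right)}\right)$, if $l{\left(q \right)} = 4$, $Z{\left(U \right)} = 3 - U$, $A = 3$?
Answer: $378$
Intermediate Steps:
$a{\left(D,v \right)} = -4 - v$ ($a{\left(D,v \right)} = -7 - \left(-3 + v\right) = -4 - v$)
$Q = -7$ ($Q = \left(3 - 2\right) - 8 = 1 - 8 = -7$)
$- Q \left(50 + l{\left(5 \right)}\right) = - \left(-7\right) \left(50 + 4\right) = - \left(-7\right) 54 = \left(-1\right) \left(-378\right) = 378$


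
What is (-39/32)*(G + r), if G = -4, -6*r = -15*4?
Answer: -117/16 ≈ -7.3125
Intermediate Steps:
r = 10 (r = -(-5)*4/2 = -1/6*(-60) = 10)
(-39/32)*(G + r) = (-39/32)*(-4 + 10) = -39*1/32*6 = -39/32*6 = -117/16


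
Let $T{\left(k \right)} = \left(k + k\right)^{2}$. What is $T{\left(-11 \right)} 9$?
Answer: $4356$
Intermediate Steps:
$T{\left(k \right)} = 4 k^{2}$ ($T{\left(k \right)} = \left(2 k\right)^{2} = 4 k^{2}$)
$T{\left(-11 \right)} 9 = 4 \left(-11\right)^{2} \cdot 9 = 4 \cdot 121 \cdot 9 = 484 \cdot 9 = 4356$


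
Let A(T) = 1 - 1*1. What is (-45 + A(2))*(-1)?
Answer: 45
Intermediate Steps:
A(T) = 0 (A(T) = 1 - 1 = 0)
(-45 + A(2))*(-1) = (-45 + 0)*(-1) = -45*(-1) = 45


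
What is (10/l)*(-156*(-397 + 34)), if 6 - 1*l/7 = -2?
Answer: 70785/7 ≈ 10112.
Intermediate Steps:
l = 56 (l = 42 - 7*(-2) = 42 + 14 = 56)
(10/l)*(-156*(-397 + 34)) = (10/56)*(-156*(-397 + 34)) = (10*(1/56))*(-156*(-363)) = (5/28)*56628 = 70785/7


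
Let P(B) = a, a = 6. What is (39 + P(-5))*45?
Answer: 2025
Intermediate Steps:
P(B) = 6
(39 + P(-5))*45 = (39 + 6)*45 = 45*45 = 2025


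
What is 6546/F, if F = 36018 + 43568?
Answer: 3273/39793 ≈ 0.082251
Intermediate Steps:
F = 79586
6546/F = 6546/79586 = 6546*(1/79586) = 3273/39793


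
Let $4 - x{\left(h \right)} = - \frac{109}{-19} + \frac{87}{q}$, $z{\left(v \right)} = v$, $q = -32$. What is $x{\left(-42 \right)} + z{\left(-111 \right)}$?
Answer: $- \frac{66891}{608} \approx -110.02$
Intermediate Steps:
$x{\left(h \right)} = \frac{597}{608}$ ($x{\left(h \right)} = 4 - \left(- \frac{109}{-19} + \frac{87}{-32}\right) = 4 - \left(\left(-109\right) \left(- \frac{1}{19}\right) + 87 \left(- \frac{1}{32}\right)\right) = 4 - \left(\frac{109}{19} - \frac{87}{32}\right) = 4 - \frac{1835}{608} = \frac{597}{608}$)
$x{\left(-42 \right)} + z{\left(-111 \right)} = \frac{597}{608} - 111 = - \frac{66891}{608}$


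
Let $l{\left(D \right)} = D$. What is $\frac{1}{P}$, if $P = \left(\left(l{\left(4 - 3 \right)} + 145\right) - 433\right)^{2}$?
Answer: $\frac{1}{82369} \approx 1.214 \cdot 10^{-5}$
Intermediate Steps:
$P = 82369$ ($P = \left(\left(\left(4 - 3\right) + 145\right) - 433\right)^{2} = \left(\left(1 + 145\right) - 433\right)^{2} = \left(146 - 433\right)^{2} = \left(-287\right)^{2} = 82369$)
$\frac{1}{P} = \frac{1}{82369}$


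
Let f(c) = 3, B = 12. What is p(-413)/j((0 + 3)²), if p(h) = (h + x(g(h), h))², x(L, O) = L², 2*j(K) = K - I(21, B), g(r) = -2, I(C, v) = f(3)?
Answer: 167281/3 ≈ 55760.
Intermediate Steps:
I(C, v) = 3
j(K) = -3/2 + K/2 (j(K) = (K - 1*3)/2 = (K - 3)/2 = (-3 + K)/2 = -3/2 + K/2)
p(h) = (4 + h)² (p(h) = (h + (-2)²)² = (h + 4)² = (4 + h)²)
p(-413)/j((0 + 3)²) = (4 - 413)²/(-3/2 + (0 + 3)²/2) = (-409)²/(-3/2 + (½)*3²) = 167281/(-3/2 + (½)*9) = 167281/(-3/2 + 9/2) = 167281/3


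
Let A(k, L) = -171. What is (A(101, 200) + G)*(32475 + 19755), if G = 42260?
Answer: 2198308470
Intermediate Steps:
(A(101, 200) + G)*(32475 + 19755) = (-171 + 42260)*(32475 + 19755) = 42089*52230 = 2198308470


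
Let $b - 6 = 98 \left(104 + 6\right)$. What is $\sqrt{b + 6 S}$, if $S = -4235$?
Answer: $4 i \sqrt{914} \approx 120.93 i$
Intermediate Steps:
$b = 10786$ ($b = 6 + 98 \left(104 + 6\right) = 6 + 98 \cdot 110 = 6 + 10780 = 10786$)
$\sqrt{b + 6 S} = \sqrt{10786 + 6 \left(-4235\right)} = \sqrt{10786 - 25410} = \sqrt{-14624} = 4 i \sqrt{914}$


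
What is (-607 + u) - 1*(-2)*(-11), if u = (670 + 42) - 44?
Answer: 39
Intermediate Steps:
u = 668 (u = 712 - 44 = 668)
(-607 + u) - 1*(-2)*(-11) = (-607 + 668) - 1*(-2)*(-11) = 61 + 2*(-11) = 61 - 22 = 39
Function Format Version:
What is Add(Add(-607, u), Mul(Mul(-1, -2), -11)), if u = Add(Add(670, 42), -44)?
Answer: 39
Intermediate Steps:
u = 668 (u = Add(712, -44) = 668)
Add(Add(-607, u), Mul(Mul(-1, -2), -11)) = Add(Add(-607, 668), Mul(Mul(-1, -2), -11)) = Add(61, Mul(2, -11)) = Add(61, -22) = 39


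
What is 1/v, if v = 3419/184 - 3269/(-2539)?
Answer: 467176/9282337 ≈ 0.050330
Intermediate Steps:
v = 9282337/467176 (v = 3419*(1/184) - 3269*(-1/2539) = 3419/184 + 3269/2539 = 9282337/467176 ≈ 19.869)
1/v = 1/(9282337/467176) = 467176/9282337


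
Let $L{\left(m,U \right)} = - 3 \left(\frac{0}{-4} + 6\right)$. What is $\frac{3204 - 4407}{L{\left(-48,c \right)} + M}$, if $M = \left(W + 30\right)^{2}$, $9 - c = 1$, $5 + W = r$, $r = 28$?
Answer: $- \frac{1203}{2791} \approx -0.43103$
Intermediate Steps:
$W = 23$ ($W = -5 + 28 = 23$)
$c = 8$ ($c = 9 - 1 = 8$)
$M = 2809$ ($M = \left(23 + 30\right)^{2} = 53^{2} = 2809$)
$L{\left(m,U \right)} = -18$ ($L{\left(m,U \right)} = - 3 \left(0 \left(- \frac{1}{4}\right) + 6\right) = - 3 \left(0 + 6\right) = \left(-3\right) 6 = -18$)
$\frac{3204 - 4407}{L{\left(-48,c \right)} + M} = \frac{3204 - 4407}{-18 + 2809} = - \frac{1203}{2791}$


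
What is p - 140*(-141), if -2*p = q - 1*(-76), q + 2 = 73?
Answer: 39333/2 ≈ 19667.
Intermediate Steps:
q = 71 (q = -2 + 73 = 71)
p = -147/2 (p = -(71 - 1*(-76))/2 = -(71 + 76)/2 = -1/2*147 = -147/2 ≈ -73.500)
p - 140*(-141) = -147/2 - 140*(-141) = -147/2 + 19740 = 39333/2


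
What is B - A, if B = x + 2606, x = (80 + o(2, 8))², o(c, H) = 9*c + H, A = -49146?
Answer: 62988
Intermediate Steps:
o(c, H) = H + 9*c
x = 11236 (x = (80 + (8 + 9*2))² = (80 + (8 + 18))² = (80 + 26)² = 106² = 11236)
B = 13842 (B = 11236 + 2606 = 13842)
B - A = 13842 - 1*(-49146) = 13842 + 49146 = 62988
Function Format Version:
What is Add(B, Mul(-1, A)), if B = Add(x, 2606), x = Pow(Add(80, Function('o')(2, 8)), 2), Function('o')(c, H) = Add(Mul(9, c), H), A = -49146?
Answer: 62988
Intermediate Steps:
Function('o')(c, H) = Add(H, Mul(9, c))
x = 11236 (x = Pow(Add(80, Add(8, Mul(9, 2))), 2) = Pow(Add(80, Add(8, 18)), 2) = Pow(Add(80, 26), 2) = Pow(106, 2) = 11236)
B = 13842 (B = Add(11236, 2606) = 13842)
Add(B, Mul(-1, A)) = Add(13842, Mul(-1, -49146)) = Add(13842, 49146) = 62988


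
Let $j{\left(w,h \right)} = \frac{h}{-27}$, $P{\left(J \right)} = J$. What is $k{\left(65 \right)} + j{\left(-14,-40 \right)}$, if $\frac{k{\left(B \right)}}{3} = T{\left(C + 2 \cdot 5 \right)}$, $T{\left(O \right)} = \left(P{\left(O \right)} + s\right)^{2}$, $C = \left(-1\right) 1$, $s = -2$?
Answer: $\frac{4009}{27} \approx 148.48$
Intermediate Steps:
$j{\left(w,h \right)} = - \frac{h}{27}$ ($j{\left(w,h \right)} = h \left(- \frac{1}{27}\right) = - \frac{h}{27}$)
$C = -1$
$T{\left(O \right)} = \left(-2 + O\right)^{2}$ ($T{\left(O \right)} = \left(O - 2\right)^{2} = \left(-2 + O\right)^{2}$)
$k{\left(B \right)} = 147$ ($k{\left(B \right)} = 3 \left(-2 + \left(-1 + 2 \cdot 5\right)\right)^{2} = 3 \left(-2 + \left(-1 + 10\right)\right)^{2} = 3 \left(-2 + 9\right)^{2} = 3 \cdot 7^{2} = 3 \cdot 49 = 147$)
$k{\left(65 \right)} + j{\left(-14,-40 \right)} = 147 - - \frac{40}{27} = 147 + \frac{40}{27} = \frac{4009}{27}$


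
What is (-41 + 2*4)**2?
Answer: 1089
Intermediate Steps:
(-41 + 2*4)**2 = (-41 + 8)**2 = (-33)**2 = 1089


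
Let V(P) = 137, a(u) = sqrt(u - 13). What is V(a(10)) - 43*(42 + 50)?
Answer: -3819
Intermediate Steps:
a(u) = sqrt(-13 + u)
V(a(10)) - 43*(42 + 50) = 137 - 43*(42 + 50) = 137 - 43*92 = 137 - 1*3956 = 137 - 3956 = -3819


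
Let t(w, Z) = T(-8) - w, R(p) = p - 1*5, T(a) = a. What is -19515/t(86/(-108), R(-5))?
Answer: 1053810/389 ≈ 2709.0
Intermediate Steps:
R(p) = -5 + p (R(p) = p - 5 = -5 + p)
t(w, Z) = -8 - w
-19515/t(86/(-108), R(-5)) = -19515/(-8 - 86/(-108)) = -19515/(-8 - 86*(-1)/108) = -19515/(-8 - 1*(-43/54)) = -19515/(-8 + 43/54) = -19515/(-389/54) = -19515*(-54/389) = 1053810/389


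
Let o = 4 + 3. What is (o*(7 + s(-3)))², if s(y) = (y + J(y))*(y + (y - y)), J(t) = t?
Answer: 30625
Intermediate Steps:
o = 7
s(y) = 2*y² (s(y) = (y + y)*(y + (y - y)) = (2*y)*(y + 0) = (2*y)*y = 2*y²)
(o*(7 + s(-3)))² = (7*(7 + 2*(-3)²))² = (7*(7 + 2*9))² = (7*(7 + 18))² = (7*25)² = 175² = 30625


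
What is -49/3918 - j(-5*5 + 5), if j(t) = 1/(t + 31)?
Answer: -4457/43098 ≈ -0.10342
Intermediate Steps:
j(t) = 1/(31 + t)
-49/3918 - j(-5*5 + 5) = -49/3918 - 1/(31 + (-5*5 + 5)) = -49*1/3918 - 1/(31 + (-25 + 5)) = -49/3918 - 1/(31 - 20) = -49/3918 - 1/11 = -4457/43098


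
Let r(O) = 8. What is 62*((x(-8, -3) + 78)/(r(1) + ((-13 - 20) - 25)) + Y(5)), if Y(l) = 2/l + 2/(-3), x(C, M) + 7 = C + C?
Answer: -1271/15 ≈ -84.733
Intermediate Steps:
x(C, M) = -7 + 2*C (x(C, M) = -7 + (C + C) = -7 + 2*C)
Y(l) = -2/3 + 2/l (Y(l) = 2/l + 2*(-1/3) = 2/l - 2/3 = -2/3 + 2/l)
62*((x(-8, -3) + 78)/(r(1) + ((-13 - 20) - 25)) + Y(5)) = 62*(((-7 + 2*(-8)) + 78)/(8 + ((-13 - 20) - 25)) + (-2/3 + 2/5)) = 62*(((-7 - 16) + 78)/(8 + (-33 - 25)) + (-2/3 + 2*(1/5))) = 62*((-23 + 78)/(8 - 58) + (-2/3 + 2/5)) = 62*(55/(-50) - 4/15) = 62*(55*(-1/50) - 4/15) = 62*(-11/10 - 4/15) = 62*(-41/30) = -1271/15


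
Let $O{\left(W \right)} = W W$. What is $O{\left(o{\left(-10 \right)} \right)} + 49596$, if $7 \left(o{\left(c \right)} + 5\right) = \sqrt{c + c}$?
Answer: $\frac{2431409}{49} - \frac{20 i \sqrt{5}}{7} \approx 49621.0 - 6.3888 i$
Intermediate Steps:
$o{\left(c \right)} = -5 + \frac{\sqrt{2} \sqrt{c}}{7}$ ($o{\left(c \right)} = -5 + \frac{\sqrt{c + c}}{7} = -5 + \frac{\sqrt{2 c}}{7} = -5 + \frac{\sqrt{2} \sqrt{c}}{7}$)
$O{\left(W \right)} = W^{2}$
$O{\left(o{\left(-10 \right)} \right)} + 49596 = \left(-5 + \frac{\sqrt{2} \sqrt{-10}}{7}\right)^{2} + 49596 = \left(-5 + \frac{\sqrt{2} i \sqrt{10}}{7}\right)^{2} + 49596 = \left(-5 + \frac{2 i \sqrt{5}}{7}\right)^{2} + 49596 = 49596 + \left(-5 + \frac{2 i \sqrt{5}}{7}\right)^{2}$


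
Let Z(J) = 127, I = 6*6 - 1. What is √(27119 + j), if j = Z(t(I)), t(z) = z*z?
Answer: √27246 ≈ 165.06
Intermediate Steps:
I = 35 (I = 36 - 1 = 35)
t(z) = z²
j = 127
√(27119 + j) = √(27119 + 127) = √27246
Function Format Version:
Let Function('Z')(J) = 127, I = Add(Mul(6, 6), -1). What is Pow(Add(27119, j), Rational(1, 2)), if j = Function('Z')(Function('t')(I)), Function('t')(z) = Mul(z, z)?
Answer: Pow(27246, Rational(1, 2)) ≈ 165.06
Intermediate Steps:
I = 35 (I = Add(36, -1) = 35)
Function('t')(z) = Pow(z, 2)
j = 127
Pow(Add(27119, j), Rational(1, 2)) = Pow(Add(27119, 127), Rational(1, 2)) = Pow(27246, Rational(1, 2))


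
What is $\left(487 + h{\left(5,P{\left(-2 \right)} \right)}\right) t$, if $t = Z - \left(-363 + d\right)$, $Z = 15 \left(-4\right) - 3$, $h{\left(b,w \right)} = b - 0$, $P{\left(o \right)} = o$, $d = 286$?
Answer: $6888$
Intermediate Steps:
$h{\left(b,w \right)} = b$ ($h{\left(b,w \right)} = b + 0 = b$)
$Z = -63$ ($Z = -60 - 3 = -63$)
$t = 14$ ($t = -63 - \left(-363 + 286\right) = -63 - -77 = -63 + 77 = 14$)
$\left(487 + h{\left(5,P{\left(-2 \right)} \right)}\right) t = \left(487 + 5\right) 14 = 492 \cdot 14 = 6888$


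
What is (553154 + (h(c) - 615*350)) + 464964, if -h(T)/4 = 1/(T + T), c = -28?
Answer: 11240153/14 ≈ 8.0287e+5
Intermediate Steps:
h(T) = -2/T (h(T) = -4/(T + T) = -4*1/(2*T) = -2/T)
(553154 + (h(c) - 615*350)) + 464964 = (553154 + (-2/(-28) - 615*350)) + 464964 = (553154 + (-2*(-1/28) - 215250)) + 464964 = (553154 + (1/14 - 215250)) + 464964 = (553154 - 3013499/14) + 464964 = 4730657/14 + 464964 = 11240153/14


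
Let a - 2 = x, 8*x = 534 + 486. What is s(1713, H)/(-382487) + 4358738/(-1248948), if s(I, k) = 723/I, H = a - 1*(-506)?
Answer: -475974507909647/136385169684498 ≈ -3.4899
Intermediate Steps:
x = 255/2 (x = (534 + 486)/8 = (⅛)*1020 = 255/2 ≈ 127.50)
a = 259/2 (a = 2 + 255/2 = 259/2 ≈ 129.50)
H = 1271/2 (H = 259/2 - 1*(-506) = 259/2 + 506 = 1271/2 ≈ 635.50)
s(1713, H)/(-382487) + 4358738/(-1248948) = (723/1713)/(-382487) + 4358738/(-1248948) = (723*(1/1713))*(-1/382487) + 4358738*(-1/1248948) = (241/571)*(-1/382487) - 2179369/624474 = -241/218400077 - 2179369/624474 = -475974507909647/136385169684498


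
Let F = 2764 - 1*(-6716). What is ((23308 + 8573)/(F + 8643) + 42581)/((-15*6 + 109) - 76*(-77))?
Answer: 257242448/35466711 ≈ 7.2531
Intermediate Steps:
F = 9480 (F = 2764 + 6716 = 9480)
((23308 + 8573)/(F + 8643) + 42581)/((-15*6 + 109) - 76*(-77)) = ((23308 + 8573)/(9480 + 8643) + 42581)/((-15*6 + 109) - 76*(-77)) = (31881/18123 + 42581)/((-90 + 109) + 5852) = (31881*(1/18123) + 42581)/(19 + 5852) = (10627/6041 + 42581)/5871 = (257242448/6041)*(1/5871) = 257242448/35466711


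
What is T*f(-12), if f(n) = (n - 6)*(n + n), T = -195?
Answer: -84240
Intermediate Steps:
f(n) = 2*n*(-6 + n) (f(n) = (-6 + n)*(2*n) = 2*n*(-6 + n))
T*f(-12) = -390*(-12)*(-6 - 12) = -390*(-12)*(-18) = -195*432 = -84240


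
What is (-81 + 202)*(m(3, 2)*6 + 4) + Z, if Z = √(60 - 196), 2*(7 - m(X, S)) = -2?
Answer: 6292 + 2*I*√34 ≈ 6292.0 + 11.662*I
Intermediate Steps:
m(X, S) = 8 (m(X, S) = 7 - ½*(-2) = 7 + 1 = 8)
Z = 2*I*√34 (Z = √(-136) = 2*I*√34 ≈ 11.662*I)
(-81 + 202)*(m(3, 2)*6 + 4) + Z = (-81 + 202)*(8*6 + 4) + 2*I*√34 = 121*(48 + 4) + 2*I*√34 = 121*52 + 2*I*√34 = 6292 + 2*I*√34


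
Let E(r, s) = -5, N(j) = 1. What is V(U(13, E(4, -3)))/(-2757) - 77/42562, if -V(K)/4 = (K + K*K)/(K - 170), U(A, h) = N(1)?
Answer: -2785949/1525464642 ≈ -0.0018263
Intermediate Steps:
U(A, h) = 1
V(K) = -4*(K + K²)/(-170 + K) (V(K) = -4*(K + K*K)/(K - 170) = -4*(K + K²)/(-170 + K))
V(U(13, E(4, -3)))/(-2757) - 77/42562 = -4*1*(1 + 1)/(-170 + 1)/(-2757) - 77/42562 = -4*1*2/(-169)*(-1/2757) - 77*1/42562 = -4*1*(-1/169)*2*(-1/2757) - 77/42562 = (8/169)*(-1/2757) - 77/42562 = -8/465933 - 77/42562 = -2785949/1525464642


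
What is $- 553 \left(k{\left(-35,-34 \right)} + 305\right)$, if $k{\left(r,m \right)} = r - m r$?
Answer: $508760$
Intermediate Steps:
$k{\left(r,m \right)} = r - m r$
$- 553 \left(k{\left(-35,-34 \right)} + 305\right) = - 553 \left(- 35 \left(1 - -34\right) + 305\right) = - 553 \left(- 35 \left(1 + 34\right) + 305\right) = - 553 \left(\left(-35\right) 35 + 305\right) = - 553 \left(-1225 + 305\right) = \left(-553\right) \left(-920\right) = 508760$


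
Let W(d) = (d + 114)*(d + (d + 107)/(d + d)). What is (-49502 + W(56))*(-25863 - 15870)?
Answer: 92861642421/56 ≈ 1.6582e+9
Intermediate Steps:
W(d) = (114 + d)*(d + (107 + d)/(2*d)) (W(d) = (114 + d)*(d + (107 + d)/((2*d))) = (114 + d)*(d + (107 + d)*(1/(2*d))) = (114 + d)*(d + (107 + d)/(2*d)))
(-49502 + W(56))*(-25863 - 15870) = (-49502 + (221/2 + 56² + 6099/56 + (229/2)*56))*(-25863 - 15870) = (-49502 + (221/2 + 3136 + 6099*(1/56) + 6412))*(-41733) = (-49502 + (221/2 + 3136 + 6099/56 + 6412))*(-41733) = (-49502 + 546975/56)*(-41733) = -2225137/56*(-41733) = 92861642421/56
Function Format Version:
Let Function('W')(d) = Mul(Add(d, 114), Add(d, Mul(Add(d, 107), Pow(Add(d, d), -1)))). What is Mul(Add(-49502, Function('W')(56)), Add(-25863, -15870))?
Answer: Rational(92861642421, 56) ≈ 1.6582e+9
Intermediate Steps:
Function('W')(d) = Mul(Add(114, d), Add(d, Mul(Rational(1, 2), Pow(d, -1), Add(107, d)))) (Function('W')(d) = Mul(Add(114, d), Add(d, Mul(Add(107, d), Pow(Mul(2, d), -1)))) = Mul(Add(114, d), Add(d, Mul(Add(107, d), Mul(Rational(1, 2), Pow(d, -1))))) = Mul(Add(114, d), Add(d, Mul(Rational(1, 2), Pow(d, -1), Add(107, d)))))
Mul(Add(-49502, Function('W')(56)), Add(-25863, -15870)) = Mul(Add(-49502, Add(Rational(221, 2), Pow(56, 2), Mul(6099, Pow(56, -1)), Mul(Rational(229, 2), 56))), Add(-25863, -15870)) = Mul(Add(-49502, Add(Rational(221, 2), 3136, Mul(6099, Rational(1, 56)), 6412)), -41733) = Mul(Add(-49502, Add(Rational(221, 2), 3136, Rational(6099, 56), 6412)), -41733) = Mul(Add(-49502, Rational(546975, 56)), -41733) = Mul(Rational(-2225137, 56), -41733) = Rational(92861642421, 56)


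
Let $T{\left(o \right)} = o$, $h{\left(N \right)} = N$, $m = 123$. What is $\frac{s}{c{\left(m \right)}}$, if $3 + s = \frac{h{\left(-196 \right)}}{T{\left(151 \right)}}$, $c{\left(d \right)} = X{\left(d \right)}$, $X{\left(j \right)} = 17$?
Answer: $- \frac{649}{2567} \approx -0.25282$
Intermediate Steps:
$c{\left(d \right)} = 17$
$s = - \frac{649}{151}$ ($s = -3 - \frac{196}{151} = - \frac{649}{151} \approx -4.298$)
$\frac{s}{c{\left(m \right)}} = - \frac{649}{151 \cdot 17} = \left(- \frac{649}{151}\right) \frac{1}{17} = - \frac{649}{2567}$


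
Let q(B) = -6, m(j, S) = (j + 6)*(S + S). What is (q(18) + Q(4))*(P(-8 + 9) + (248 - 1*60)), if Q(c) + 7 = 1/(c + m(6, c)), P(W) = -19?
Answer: -219531/100 ≈ -2195.3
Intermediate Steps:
m(j, S) = 2*S*(6 + j) (m(j, S) = (6 + j)*(2*S) = 2*S*(6 + j))
Q(c) = -7 + 1/(25*c) (Q(c) = -7 + 1/(c + 2*c*(6 + 6)) = -7 + 1/(c + 2*c*12) = -7 + 1/(c + 24*c) = -7 + 1/(25*c))
(q(18) + Q(4))*(P(-8 + 9) + (248 - 1*60)) = (-6 + (-7 + (1/25)/4))*(-19 + (248 - 1*60)) = (-6 + (-7 + (1/25)*(¼)))*(-19 + (248 - 60)) = (-6 + (-7 + 1/100))*(-19 + 188) = (-6 - 699/100)*169 = -1299/100*169 = -219531/100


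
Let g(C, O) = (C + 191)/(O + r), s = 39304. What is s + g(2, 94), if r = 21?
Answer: 4520153/115 ≈ 39306.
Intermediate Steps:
g(C, O) = (191 + C)/(21 + O) (g(C, O) = (C + 191)/(O + 21) = (191 + C)/(21 + O))
s + g(2, 94) = 39304 + (191 + 2)/(21 + 94) = 39304 + 193/115 = 4520153/115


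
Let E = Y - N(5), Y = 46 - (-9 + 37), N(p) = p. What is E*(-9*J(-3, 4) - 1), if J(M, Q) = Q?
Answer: -481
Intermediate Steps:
Y = 18 (Y = 46 - 1*28 = 46 - 28 = 18)
E = 13 (E = 18 - 1*5 = 18 - 5 = 13)
E*(-9*J(-3, 4) - 1) = 13*(-9*4 - 1) = 13*(-36 - 1) = 13*(-37) = -481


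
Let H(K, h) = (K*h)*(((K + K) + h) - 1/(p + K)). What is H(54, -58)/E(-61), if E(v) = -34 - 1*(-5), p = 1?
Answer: 296892/55 ≈ 5398.0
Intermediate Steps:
E(v) = -29 (E(v) = -34 + 5 = -29)
H(K, h) = K*h*(h - 1/(1 + K) + 2*K) (H(K, h) = (K*h)*(((K + K) + h) - 1/(1 + K)) = (K*h)*((2*K + h) - 1/(1 + K)) = (K*h)*((h + 2*K) - 1/(1 + K)) = (K*h)*(h - 1/(1 + K) + 2*K) = K*h*(h - 1/(1 + K) + 2*K))
H(54, -58)/E(-61) = (54*(-58)*(-1 - 58 + 2*54 + 2*54² + 54*(-58))/(1 + 54))/(-29) = (54*(-58)*(-1 - 58 + 108 + 2*2916 - 3132)/55)*(-1/29) = (54*(-58)*(1/55)*(-1 - 58 + 108 + 5832 - 3132))*(-1/29) = (54*(-58)*(1/55)*2749)*(-1/29) = -8609868/55*(-1/29) = 296892/55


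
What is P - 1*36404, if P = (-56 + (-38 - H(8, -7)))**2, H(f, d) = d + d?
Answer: -30004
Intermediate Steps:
H(f, d) = 2*d
P = 6400 (P = (-56 + (-38 - 2*(-7)))**2 = (-56 + (-38 - 1*(-14)))**2 = (-56 + (-38 + 14))**2 = (-56 - 24)**2 = (-80)**2 = 6400)
P - 1*36404 = 6400 - 1*36404 = 6400 - 36404 = -30004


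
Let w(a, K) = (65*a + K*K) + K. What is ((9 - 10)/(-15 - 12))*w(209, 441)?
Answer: 208507/27 ≈ 7722.5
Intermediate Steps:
w(a, K) = K + K² + 65*a (w(a, K) = (65*a + K²) + K = (K² + 65*a) + K = K + K² + 65*a)
((9 - 10)/(-15 - 12))*w(209, 441) = ((9 - 10)/(-15 - 12))*(441 + 441² + 65*209) = (-1/(-27))*(441 + 194481 + 13585) = -1*(-1/27)*208507 = (1/27)*208507 = 208507/27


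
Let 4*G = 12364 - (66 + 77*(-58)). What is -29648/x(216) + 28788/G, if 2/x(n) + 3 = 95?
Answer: -1905230180/1397 ≈ -1.3638e+6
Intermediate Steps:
x(n) = 1/46 (x(n) = 2/(-3 + 95) = 2/92 = 2*(1/92) = 1/46)
G = 4191 (G = (12364 - (66 + 77*(-58)))/4 = (12364 - (66 - 4466))/4 = (12364 - 1*(-4400))/4 = (12364 + 4400)/4 = (¼)*16764 = 4191)
-29648/x(216) + 28788/G = -29648/1/46 + 28788/4191 = -29648*46 + 28788*(1/4191) = -1363808 + 9596/1397 = -1905230180/1397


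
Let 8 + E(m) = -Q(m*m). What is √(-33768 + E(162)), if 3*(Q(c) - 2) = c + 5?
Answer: I*√382749/3 ≈ 206.22*I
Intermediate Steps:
Q(c) = 11/3 + c/3 (Q(c) = 2 + (c + 5)/3 = 2 + (5 + c)/3 = 2 + (5/3 + c/3) = 11/3 + c/3)
E(m) = -35/3 - m²/3 (E(m) = -8 - (11/3 + (m*m)/3) = -8 - (11/3 + m²/3) = -8 + (-11/3 - m²/3) = -35/3 - m²/3)
√(-33768 + E(162)) = √(-33768 + (-35/3 - ⅓*162²)) = √(-33768 + (-35/3 - ⅓*26244)) = √(-33768 + (-35/3 - 8748)) = √(-33768 - 26279/3) = √(-127583/3) = I*√382749/3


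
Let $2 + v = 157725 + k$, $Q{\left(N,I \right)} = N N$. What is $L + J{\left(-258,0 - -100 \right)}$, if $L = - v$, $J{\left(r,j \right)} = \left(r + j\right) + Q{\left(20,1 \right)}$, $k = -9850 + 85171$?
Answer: $-232802$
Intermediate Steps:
$Q{\left(N,I \right)} = N^{2}$
$k = 75321$
$v = 233044$ ($v = -2 + \left(157725 + 75321\right) = -2 + 233046 = 233044$)
$J{\left(r,j \right)} = 400 + j + r$ ($J{\left(r,j \right)} = \left(r + j\right) + 20^{2} = \left(j + r\right) + 400 = 400 + j + r$)
$L = -233044$ ($L = \left(-1\right) 233044 = -233044$)
$L + J{\left(-258,0 - -100 \right)} = -233044 + \left(400 + \left(0 - -100\right) - 258\right) = -233044 + \left(400 + \left(0 + 100\right) - 258\right) = -233044 + \left(400 + 100 - 258\right) = -233044 + 242 = -232802$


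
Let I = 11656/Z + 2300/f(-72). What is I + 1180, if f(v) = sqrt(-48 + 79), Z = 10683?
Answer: 12617596/10683 + 2300*sqrt(31)/31 ≈ 1594.2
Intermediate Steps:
f(v) = sqrt(31)
I = 11656/10683 + 2300*sqrt(31)/31 (I = 11656/10683 + 2300/(sqrt(31)) = 11656*(1/10683) + 2300*(sqrt(31)/31) = 11656/10683 + 2300*sqrt(31)/31 ≈ 414.18)
I + 1180 = (11656/10683 + 2300*sqrt(31)/31) + 1180 = 12617596/10683 + 2300*sqrt(31)/31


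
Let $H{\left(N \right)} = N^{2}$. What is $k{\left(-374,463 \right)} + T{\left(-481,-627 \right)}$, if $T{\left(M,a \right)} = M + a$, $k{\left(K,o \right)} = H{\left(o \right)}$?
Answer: $213261$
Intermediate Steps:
$k{\left(K,o \right)} = o^{2}$
$k{\left(-374,463 \right)} + T{\left(-481,-627 \right)} = 463^{2} - 1108 = 214369 - 1108 = 213261$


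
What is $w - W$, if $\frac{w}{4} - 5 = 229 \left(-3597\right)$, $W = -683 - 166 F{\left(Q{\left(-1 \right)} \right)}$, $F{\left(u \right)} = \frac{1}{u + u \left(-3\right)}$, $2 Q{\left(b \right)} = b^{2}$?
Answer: $-3294315$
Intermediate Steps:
$Q{\left(b \right)} = \frac{b^{2}}{2}$
$F{\left(u \right)} = - \frac{1}{2 u}$ ($F{\left(u \right)} = \frac{1}{u - 3 u} = \frac{1}{\left(-2\right) u} = - \frac{1}{2 u}$)
$W = -517$ ($W = -683 - 166 \left(- \frac{1}{2 \frac{\left(-1\right)^{2}}{2}}\right) = -683 - 166 \left(- \frac{1}{2 \cdot \frac{1}{2} \cdot 1}\right) = -683 - 166 \left(- \frac{\frac{1}{\frac{1}{2}}}{2}\right) = -683 - 166 \left(\left(- \frac{1}{2}\right) 2\right) = -683 - -166 = -683 + 166 = -517$)
$w = -3294832$ ($w = 20 + 4 \cdot 229 \left(-3597\right) = 20 + 4 \left(-823713\right) = 20 - 3294852 = -3294832$)
$w - W = -3294832 - -517 = -3294832 + 517 = -3294315$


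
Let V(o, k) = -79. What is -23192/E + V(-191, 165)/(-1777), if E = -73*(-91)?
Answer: -3129799/908047 ≈ -3.4467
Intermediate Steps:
E = 6643
-23192/E + V(-191, 165)/(-1777) = -23192/6643 - 79/(-1777) = -23192*1/6643 - 79*(-1/1777) = -1784/511 + 79/1777 = -3129799/908047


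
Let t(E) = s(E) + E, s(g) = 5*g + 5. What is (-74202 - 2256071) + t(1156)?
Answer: -2323332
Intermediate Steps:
s(g) = 5 + 5*g
t(E) = 5 + 6*E (t(E) = (5 + 5*E) + E = 5 + 6*E)
(-74202 - 2256071) + t(1156) = (-74202 - 2256071) + (5 + 6*1156) = -2330273 + (5 + 6936) = -2330273 + 6941 = -2323332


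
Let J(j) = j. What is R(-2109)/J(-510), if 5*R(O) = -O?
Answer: -703/850 ≈ -0.82706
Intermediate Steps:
R(O) = -O/5 (R(O) = (-O)/5 = -O/5)
R(-2109)/J(-510) = -⅕*(-2109)/(-510) = (2109/5)*(-1/510) = -703/850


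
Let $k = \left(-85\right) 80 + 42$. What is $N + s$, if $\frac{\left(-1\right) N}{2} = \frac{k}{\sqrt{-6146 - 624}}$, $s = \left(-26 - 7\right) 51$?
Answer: $-1683 - \frac{6758 i \sqrt{6770}}{3385} \approx -1683.0 - 164.27 i$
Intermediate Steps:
$k = -6758$ ($k = -6800 + 42 = -6758$)
$s = -1683$ ($s = \left(-33\right) 51 = -1683$)
$N = - \frac{6758 i \sqrt{6770}}{3385}$ ($N = - 2 \left(- \frac{6758}{\sqrt{-6146 - 624}}\right) = - 2 \left(- \frac{6758}{\sqrt{-6770}}\right) = - 2 \left(- \frac{6758}{i \sqrt{6770}}\right) = - 2 \left(- 6758 \left(- \frac{i \sqrt{6770}}{6770}\right)\right) = - 2 \frac{3379 i \sqrt{6770}}{3385} = - \frac{6758 i \sqrt{6770}}{3385} \approx - 164.27 i$)
$N + s = - \frac{6758 i \sqrt{6770}}{3385} - 1683 = -1683 - \frac{6758 i \sqrt{6770}}{3385}$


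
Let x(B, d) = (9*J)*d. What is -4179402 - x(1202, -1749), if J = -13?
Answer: -4384035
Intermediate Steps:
x(B, d) = -117*d (x(B, d) = (9*(-13))*d = -117*d)
-4179402 - x(1202, -1749) = -4179402 - (-117)*(-1749) = -4179402 - 1*204633 = -4179402 - 204633 = -4384035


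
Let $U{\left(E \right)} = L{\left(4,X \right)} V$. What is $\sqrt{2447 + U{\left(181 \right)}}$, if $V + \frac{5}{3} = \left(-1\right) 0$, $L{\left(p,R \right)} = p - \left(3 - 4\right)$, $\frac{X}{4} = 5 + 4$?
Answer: $\frac{2 \sqrt{5487}}{3} \approx 49.383$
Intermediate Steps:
$X = 36$ ($X = 4 \left(5 + 4\right) = 4 \cdot 9 = 36$)
$L{\left(p,R \right)} = 1 + p$ ($L{\left(p,R \right)} = p - \left(3 - 4\right) = p - -1 = p + 1 = 1 + p$)
$V = - \frac{5}{3}$ ($V = - \frac{5}{3} - 0 = - \frac{5}{3} + 0 = - \frac{5}{3} \approx -1.6667$)
$U{\left(E \right)} = - \frac{25}{3}$ ($U{\left(E \right)} = \left(1 + 4\right) \left(- \frac{5}{3}\right) = 5 \left(- \frac{5}{3}\right) = - \frac{25}{3}$)
$\sqrt{2447 + U{\left(181 \right)}} = \sqrt{2447 - \frac{25}{3}} = \sqrt{\frac{7316}{3}} = \frac{2 \sqrt{5487}}{3}$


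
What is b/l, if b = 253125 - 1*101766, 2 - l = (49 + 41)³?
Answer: -151359/728998 ≈ -0.20763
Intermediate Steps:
l = -728998 (l = 2 - (49 + 41)³ = 2 - 1*90³ = 2 - 1*729000 = 2 - 729000 = -728998)
b = 151359 (b = 253125 - 101766 = 151359)
b/l = 151359/(-728998) = 151359*(-1/728998) = -151359/728998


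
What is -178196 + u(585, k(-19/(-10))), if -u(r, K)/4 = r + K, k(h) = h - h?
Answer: -180536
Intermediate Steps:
k(h) = 0
u(r, K) = -4*K - 4*r (u(r, K) = -4*(r + K) = -4*(K + r) = -4*K - 4*r)
-178196 + u(585, k(-19/(-10))) = -178196 + (-4*0 - 4*585) = -178196 + (0 - 2340) = -178196 - 2340 = -180536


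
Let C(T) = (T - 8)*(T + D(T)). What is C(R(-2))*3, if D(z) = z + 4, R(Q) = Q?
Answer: 0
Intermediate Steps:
D(z) = 4 + z
C(T) = (-8 + T)*(4 + 2*T) (C(T) = (T - 8)*(T + (4 + T)) = (-8 + T)*(4 + 2*T))
C(R(-2))*3 = (-32 - 12*(-2) + 2*(-2)²)*3 = (-32 + 24 + 2*4)*3 = (-32 + 24 + 8)*3 = 0*3 = 0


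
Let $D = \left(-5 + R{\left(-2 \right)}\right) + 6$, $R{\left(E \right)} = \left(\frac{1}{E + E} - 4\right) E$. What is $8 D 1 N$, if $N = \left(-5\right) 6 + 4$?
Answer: $-1976$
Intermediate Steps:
$R{\left(E \right)} = E \left(-4 + \frac{1}{2 E}\right)$ ($R{\left(E \right)} = \left(\frac{1}{2 E} - 4\right) E = \left(-4 + \frac{1}{2 E}\right) E = E \left(-4 + \frac{1}{2 E}\right)$)
$N = -26$ ($N = -30 + 4 = -26$)
$D = \frac{19}{2}$ ($D = \left(-5 + \left(\frac{1}{2} - -8\right)\right) + 6 = \left(-5 + \left(\frac{1}{2} + 8\right)\right) + 6 = \left(-5 + \frac{17}{2}\right) + 6 = \frac{7}{2} + 6 = \frac{19}{2} \approx 9.5$)
$8 D 1 N = 8 \cdot \frac{19}{2} \cdot 1 \left(-26\right) = 76 \cdot 1 \left(-26\right) = 76 \left(-26\right) = -1976$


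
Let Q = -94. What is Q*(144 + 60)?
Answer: -19176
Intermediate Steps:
Q*(144 + 60) = -94*(144 + 60) = -94*204 = -19176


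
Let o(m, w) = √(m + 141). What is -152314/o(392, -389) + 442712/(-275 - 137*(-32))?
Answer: 442712/4109 - 152314*√533/533 ≈ -6489.7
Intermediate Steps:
o(m, w) = √(141 + m)
-152314/o(392, -389) + 442712/(-275 - 137*(-32)) = -152314/√(141 + 392) + 442712/(-275 - 137*(-32)) = -152314*√533/533 + 442712/(-275 + 4384) = -152314*√533/533 + 442712/4109 = 442712/4109 - 152314*√533/533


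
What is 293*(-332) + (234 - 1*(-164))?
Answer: -96878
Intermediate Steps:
293*(-332) + (234 - 1*(-164)) = -97276 + (234 + 164) = -97276 + 398 = -96878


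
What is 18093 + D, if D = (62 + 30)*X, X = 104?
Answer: 27661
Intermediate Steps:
D = 9568 (D = (62 + 30)*104 = 92*104 = 9568)
18093 + D = 18093 + 9568 = 27661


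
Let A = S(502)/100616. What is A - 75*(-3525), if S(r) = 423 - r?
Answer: 26600354921/100616 ≈ 2.6438e+5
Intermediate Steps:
A = -79/100616 (A = (423 - 1*502)/100616 = (423 - 502)*(1/100616) = -79*1/100616 = -79/100616 ≈ -0.00078516)
A - 75*(-3525) = -79/100616 - 75*(-3525) = -79/100616 + 264375 = 26600354921/100616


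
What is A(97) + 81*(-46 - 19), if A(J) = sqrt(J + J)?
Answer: -5265 + sqrt(194) ≈ -5251.1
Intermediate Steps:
A(J) = sqrt(2)*sqrt(J) (A(J) = sqrt(2*J) = sqrt(2)*sqrt(J))
A(97) + 81*(-46 - 19) = sqrt(2)*sqrt(97) + 81*(-46 - 19) = sqrt(194) + 81*(-65) = sqrt(194) - 5265 = -5265 + sqrt(194)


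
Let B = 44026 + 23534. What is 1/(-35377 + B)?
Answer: 1/32183 ≈ 3.1072e-5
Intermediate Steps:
B = 67560
1/(-35377 + B) = 1/(-35377 + 67560) = 1/32183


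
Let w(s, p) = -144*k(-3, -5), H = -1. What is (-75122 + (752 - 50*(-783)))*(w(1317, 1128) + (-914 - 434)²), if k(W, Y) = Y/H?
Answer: -63973044480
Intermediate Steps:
k(W, Y) = -Y (k(W, Y) = Y/(-1) = Y*(-1) = -Y)
w(s, p) = -720 (w(s, p) = -(-144)*(-5) = -144*5 = -720)
(-75122 + (752 - 50*(-783)))*(w(1317, 1128) + (-914 - 434)²) = (-75122 + (752 - 50*(-783)))*(-720 + (-914 - 434)²) = (-75122 + (752 + 39150))*(-720 + (-1348)²) = (-75122 + 39902)*(-720 + 1817104) = -35220*1816384 = -63973044480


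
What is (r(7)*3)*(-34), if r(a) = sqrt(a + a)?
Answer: -102*sqrt(14) ≈ -381.65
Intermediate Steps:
r(a) = sqrt(2)*sqrt(a) (r(a) = sqrt(2*a) = sqrt(2)*sqrt(a))
(r(7)*3)*(-34) = ((sqrt(2)*sqrt(7))*3)*(-34) = (sqrt(14)*3)*(-34) = (3*sqrt(14))*(-34) = -102*sqrt(14)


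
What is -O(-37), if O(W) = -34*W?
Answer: -1258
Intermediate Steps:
-O(-37) = -(-34)*(-37) = -1*1258 = -1258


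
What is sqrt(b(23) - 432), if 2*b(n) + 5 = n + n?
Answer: I*sqrt(1646)/2 ≈ 20.285*I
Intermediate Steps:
b(n) = -5/2 + n (b(n) = -5/2 + (n + n)/2 = -5/2 + (2*n)/2 = -5/2 + n)
sqrt(b(23) - 432) = sqrt((-5/2 + 23) - 432) = sqrt(41/2 - 432) = sqrt(-823/2) = I*sqrt(1646)/2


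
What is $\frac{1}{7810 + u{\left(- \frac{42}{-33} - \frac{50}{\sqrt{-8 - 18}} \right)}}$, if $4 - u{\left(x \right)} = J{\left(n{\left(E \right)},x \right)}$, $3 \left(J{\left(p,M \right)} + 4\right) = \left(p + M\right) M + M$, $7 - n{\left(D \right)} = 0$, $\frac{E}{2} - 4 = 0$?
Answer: $\frac{4719 i}{4 \left(7975 \sqrt{26} + 9256457 i\right)} \approx 0.00012745 + 5.599 \cdot 10^{-7} i$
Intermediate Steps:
$E = 8$ ($E = 8 + 2 \cdot 0 = 8 + 0 = 8$)
$n{\left(D \right)} = 7$ ($n{\left(D \right)} = 7 - 0 = 7 + 0 = 7$)
$J{\left(p,M \right)} = -4 + \frac{M}{3} + \frac{M \left(M + p\right)}{3}$ ($J{\left(p,M \right)} = -4 + \frac{\left(p + M\right) M + M}{3} = -4 + \frac{\left(M + p\right) M + M}{3} = -4 + \frac{M \left(M + p\right) + M}{3} = -4 + \frac{M + M \left(M + p\right)}{3} = -4 + \left(\frac{M}{3} + \frac{M \left(M + p\right)}{3}\right) = -4 + \frac{M}{3} + \frac{M \left(M + p\right)}{3}$)
$u{\left(x \right)} = 8 - \frac{8 x}{3} - \frac{x^{2}}{3}$ ($u{\left(x \right)} = 4 - \left(-4 + \frac{x}{3} + \frac{x^{2}}{3} + \frac{1}{3} x 7\right) = 4 - \left(-4 + \frac{x}{3} + \frac{x^{2}}{3} + \frac{7 x}{3}\right) = 4 - \left(-4 + \frac{x^{2}}{3} + \frac{8 x}{3}\right) = 8 - \frac{8 x}{3} - \frac{x^{2}}{3}$)
$\frac{1}{7810 + u{\left(- \frac{42}{-33} - \frac{50}{\sqrt{-8 - 18}} \right)}} = \frac{1}{7810 - \left(-8 + \frac{\left(- \frac{42}{-33} - \frac{50}{\sqrt{-8 - 18}}\right)^{2}}{3} + \frac{8 \left(- \frac{42}{-33} - \frac{50}{\sqrt{-8 - 18}}\right)}{3}\right)} = \frac{1}{7810 - \left(-8 + \frac{\left(\left(-42\right) \left(- \frac{1}{33}\right) - \frac{50}{\sqrt{-26}}\right)^{2}}{3} + \frac{8 \left(\left(-42\right) \left(- \frac{1}{33}\right) - \frac{50}{\sqrt{-26}}\right)}{3}\right)} = \frac{1}{7810 - \left(-8 + \frac{\left(\frac{14}{11} - \frac{50}{i \sqrt{26}}\right)^{2}}{3} + \frac{8 \left(\frac{14}{11} - \frac{50}{i \sqrt{26}}\right)}{3}\right)} = \frac{1}{7810 - \left(-8 + \frac{\left(\frac{14}{11} - 50 \left(- \frac{i \sqrt{26}}{26}\right)\right)^{2}}{3} + \frac{8 \left(\frac{14}{11} - 50 \left(- \frac{i \sqrt{26}}{26}\right)\right)}{3}\right)} = \frac{1}{7810 - \left(-8 + \frac{\left(\frac{14}{11} + \frac{25 i \sqrt{26}}{13}\right)^{2}}{3} + \frac{8 \left(\frac{14}{11} + \frac{25 i \sqrt{26}}{13}\right)}{3}\right)} = \frac{1}{7810 - \left(- \frac{152}{33} + \frac{\left(\frac{14}{11} + \frac{25 i \sqrt{26}}{13}\right)^{2}}{3} + \frac{200 i \sqrt{26}}{39}\right)} = \frac{1}{\frac{257882}{33} - \frac{\left(\frac{14}{11} + \frac{25 i \sqrt{26}}{13}\right)^{2}}{3} - \frac{200 i \sqrt{26}}{39}}$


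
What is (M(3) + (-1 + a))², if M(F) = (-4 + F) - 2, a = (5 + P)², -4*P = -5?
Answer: 314721/256 ≈ 1229.4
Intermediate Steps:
P = 5/4 (P = -¼*(-5) = 5/4 ≈ 1.2500)
a = 625/16 (a = (5 + 5/4)² = (25/4)² = 625/16 ≈ 39.063)
M(F) = -6 + F
(M(3) + (-1 + a))² = ((-6 + 3) + (-1 + 625/16))² = (-3 + 609/16)² = (561/16)² = 314721/256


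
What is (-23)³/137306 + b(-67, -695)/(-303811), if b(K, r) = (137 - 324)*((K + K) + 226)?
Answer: -1334256013/41715073166 ≈ -0.031985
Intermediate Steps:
b(K, r) = -42262 - 374*K (b(K, r) = -187*(2*K + 226) = -187*(226 + 2*K) = -42262 - 374*K)
(-23)³/137306 + b(-67, -695)/(-303811) = (-23)³/137306 + (-42262 - 374*(-67))/(-303811) = -12167*1/137306 + (-42262 + 25058)*(-1/303811) = -12167/137306 - 17204*(-1/303811) = -12167/137306 + 17204/303811 = -1334256013/41715073166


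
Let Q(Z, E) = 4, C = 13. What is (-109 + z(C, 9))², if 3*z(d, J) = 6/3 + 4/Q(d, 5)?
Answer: 11664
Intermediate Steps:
z(d, J) = 1 (z(d, J) = (6/3 + 4/4)/3 = (6*(⅓) + 4*(¼))/3 = (2 + 1)/3 = (⅓)*3 = 1)
(-109 + z(C, 9))² = (-109 + 1)² = (-108)² = 11664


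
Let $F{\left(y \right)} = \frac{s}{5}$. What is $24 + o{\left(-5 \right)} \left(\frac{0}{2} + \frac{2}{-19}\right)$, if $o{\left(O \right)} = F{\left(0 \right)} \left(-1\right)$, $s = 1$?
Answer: $\frac{2282}{95} \approx 24.021$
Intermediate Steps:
$F{\left(y \right)} = \frac{1}{5}$ ($F{\left(y \right)} = 1 \cdot \frac{1}{5} = \frac{1}{5}$)
$o{\left(O \right)} = - \frac{1}{5}$ ($o{\left(O \right)} = \frac{1}{5} \left(-1\right) = - \frac{1}{5}$)
$24 + o{\left(-5 \right)} \left(\frac{0}{2} + \frac{2}{-19}\right) = 24 - \frac{\frac{0}{2} + \frac{2}{-19}}{5} = 24 - \frac{0 \cdot \frac{1}{2} + 2 \left(- \frac{1}{19}\right)}{5} = 24 - \frac{0 - \frac{2}{19}}{5} = 24 - - \frac{2}{95} = 24 + \frac{2}{95} = \frac{2282}{95}$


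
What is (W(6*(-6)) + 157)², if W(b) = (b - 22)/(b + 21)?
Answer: 5822569/225 ≈ 25878.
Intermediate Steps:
W(b) = (-22 + b)/(21 + b)
(W(6*(-6)) + 157)² = ((-22 + 6*(-6))/(21 + 6*(-6)) + 157)² = ((-22 - 36)/(21 - 36) + 157)² = (-58/(-15) + 157)² = (-1/15*(-58) + 157)² = (58/15 + 157)² = (2413/15)² = 5822569/225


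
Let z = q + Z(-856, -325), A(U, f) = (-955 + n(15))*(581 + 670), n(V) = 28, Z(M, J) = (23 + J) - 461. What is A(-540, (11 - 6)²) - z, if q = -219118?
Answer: -939796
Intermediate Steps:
Z(M, J) = -438 + J
A(U, f) = -1159677 (A(U, f) = (-955 + 28)*(581 + 670) = -927*1251 = -1159677)
z = -219881 (z = -219118 + (-438 - 325) = -219118 - 763 = -219881)
A(-540, (11 - 6)²) - z = -1159677 - 1*(-219881) = -1159677 + 219881 = -939796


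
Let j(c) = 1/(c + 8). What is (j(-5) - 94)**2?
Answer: 78961/9 ≈ 8773.4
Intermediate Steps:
j(c) = 1/(8 + c)
(j(-5) - 94)**2 = (1/(8 - 5) - 94)**2 = (1/3 - 94)**2 = (-281/3)**2 = 78961/9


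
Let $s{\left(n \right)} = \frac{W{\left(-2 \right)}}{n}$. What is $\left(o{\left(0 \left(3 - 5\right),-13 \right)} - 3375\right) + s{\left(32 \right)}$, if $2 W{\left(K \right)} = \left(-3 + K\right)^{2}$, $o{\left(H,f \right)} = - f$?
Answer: $- \frac{215143}{64} \approx -3361.6$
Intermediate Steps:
$W{\left(K \right)} = \frac{\left(-3 + K\right)^{2}}{2}$
$s{\left(n \right)} = \frac{25}{2 n}$ ($s{\left(n \right)} = \frac{\frac{1}{2} \left(-3 - 2\right)^{2}}{n} = \frac{\frac{1}{2} \left(-5\right)^{2}}{n} = \frac{\frac{1}{2} \cdot 25}{n} = \frac{25}{2 n}$)
$\left(o{\left(0 \left(3 - 5\right),-13 \right)} - 3375\right) + s{\left(32 \right)} = \left(\left(-1\right) \left(-13\right) - 3375\right) + \frac{25}{2 \cdot 32} = \left(13 - 3375\right) + \frac{25}{2} \cdot \frac{1}{32} = -3362 + \frac{25}{64} = - \frac{215143}{64}$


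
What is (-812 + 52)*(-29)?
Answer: 22040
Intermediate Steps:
(-812 + 52)*(-29) = -760*(-29) = 22040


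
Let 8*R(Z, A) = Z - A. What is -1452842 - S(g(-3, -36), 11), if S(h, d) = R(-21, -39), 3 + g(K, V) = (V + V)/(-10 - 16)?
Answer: -5811377/4 ≈ -1.4528e+6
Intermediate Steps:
R(Z, A) = -A/8 + Z/8 (R(Z, A) = (Z - A)/8 = -A/8 + Z/8)
g(K, V) = -3 - V/13 (g(K, V) = -3 + (V + V)/(-10 - 16) = -3 + (2*V)/(-26) = -3 + (2*V)*(-1/26) = -3 - V/13)
S(h, d) = 9/4 (S(h, d) = -1/8*(-39) + (1/8)*(-21) = 39/8 - 21/8 = 9/4)
-1452842 - S(g(-3, -36), 11) = -1452842 - 1*9/4 = -1452842 - 9/4 = -5811377/4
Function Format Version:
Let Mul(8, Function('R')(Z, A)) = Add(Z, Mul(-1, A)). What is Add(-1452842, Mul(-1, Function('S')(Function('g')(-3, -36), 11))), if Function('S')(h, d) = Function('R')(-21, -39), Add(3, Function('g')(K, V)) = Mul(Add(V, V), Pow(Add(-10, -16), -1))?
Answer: Rational(-5811377, 4) ≈ -1.4528e+6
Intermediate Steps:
Function('R')(Z, A) = Add(Mul(Rational(-1, 8), A), Mul(Rational(1, 8), Z)) (Function('R')(Z, A) = Mul(Rational(1, 8), Add(Z, Mul(-1, A))) = Add(Mul(Rational(-1, 8), A), Mul(Rational(1, 8), Z)))
Function('g')(K, V) = Add(-3, Mul(Rational(-1, 13), V)) (Function('g')(K, V) = Add(-3, Mul(Add(V, V), Pow(Add(-10, -16), -1))) = Add(-3, Mul(Mul(2, V), Pow(-26, -1))) = Add(-3, Mul(Mul(2, V), Rational(-1, 26))) = Add(-3, Mul(Rational(-1, 13), V)))
Function('S')(h, d) = Rational(9, 4) (Function('S')(h, d) = Add(Mul(Rational(-1, 8), -39), Mul(Rational(1, 8), -21)) = Add(Rational(39, 8), Rational(-21, 8)) = Rational(9, 4))
Add(-1452842, Mul(-1, Function('S')(Function('g')(-3, -36), 11))) = Add(-1452842, Mul(-1, Rational(9, 4))) = Add(-1452842, Rational(-9, 4)) = Rational(-5811377, 4)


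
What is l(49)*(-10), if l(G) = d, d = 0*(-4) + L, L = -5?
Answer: 50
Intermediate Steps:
d = -5 (d = 0*(-4) - 5 = 0 - 5 = -5)
l(G) = -5
l(49)*(-10) = -5*(-10) = 50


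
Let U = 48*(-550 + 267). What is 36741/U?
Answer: -12247/4528 ≈ -2.7047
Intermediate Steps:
U = -13584 (U = 48*(-283) = -13584)
36741/U = 36741/(-13584) = 36741*(-1/13584) = -12247/4528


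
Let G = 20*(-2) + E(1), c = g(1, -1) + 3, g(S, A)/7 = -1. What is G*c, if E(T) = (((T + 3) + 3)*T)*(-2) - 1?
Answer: 220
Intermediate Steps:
g(S, A) = -7 (g(S, A) = 7*(-1) = -7)
c = -4 (c = -7 + 3 = -4)
E(T) = -1 - 2*T*(6 + T) (E(T) = (((3 + T) + 3)*T)*(-2) - 1 = ((6 + T)*T)*(-2) - 1 = (T*(6 + T))*(-2) - 1 = -2*T*(6 + T) - 1 = -1 - 2*T*(6 + T))
G = -55 (G = 20*(-2) + (-1 - 12*1 - 2*1**2) = -40 + (-1 - 12 - 2*1) = -40 + (-1 - 12 - 2) = -40 - 15 = -55)
G*c = -55*(-4) = 220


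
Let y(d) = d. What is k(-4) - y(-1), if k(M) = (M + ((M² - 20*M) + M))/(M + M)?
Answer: -10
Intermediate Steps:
k(M) = (M² - 18*M)/(2*M) (k(M) = (M + (M² - 19*M))/((2*M)) = (M² - 18*M)*(1/(2*M)) = (M² - 18*M)/(2*M))
k(-4) - y(-1) = (-9 + (½)*(-4)) - 1*(-1) = (-9 - 2) + 1 = -11 + 1 = -10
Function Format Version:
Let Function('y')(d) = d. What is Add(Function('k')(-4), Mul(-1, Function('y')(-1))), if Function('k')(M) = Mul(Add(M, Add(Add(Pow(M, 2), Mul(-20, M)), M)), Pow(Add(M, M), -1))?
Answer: -10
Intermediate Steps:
Function('k')(M) = Mul(Rational(1, 2), Pow(M, -1), Add(Pow(M, 2), Mul(-18, M))) (Function('k')(M) = Mul(Add(M, Add(Pow(M, 2), Mul(-19, M))), Pow(Mul(2, M), -1)) = Mul(Add(Pow(M, 2), Mul(-18, M)), Mul(Rational(1, 2), Pow(M, -1))) = Mul(Rational(1, 2), Pow(M, -1), Add(Pow(M, 2), Mul(-18, M))))
Add(Function('k')(-4), Mul(-1, Function('y')(-1))) = Add(Add(-9, Mul(Rational(1, 2), -4)), Mul(-1, -1)) = Add(Add(-9, -2), 1) = Add(-11, 1) = -10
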